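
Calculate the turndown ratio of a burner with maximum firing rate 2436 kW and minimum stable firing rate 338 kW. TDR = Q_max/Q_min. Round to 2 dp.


TDR = Q_max / Q_min
TDR = 2436 / 338 = 7.21


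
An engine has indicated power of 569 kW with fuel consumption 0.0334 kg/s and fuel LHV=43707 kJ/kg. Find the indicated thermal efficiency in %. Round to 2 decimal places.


eta_ith = (IP / (mf * LHV)) * 100
Denominator = 0.0334 * 43707 = 1459.8138 kW
eta_ith = (569 / 1459.8138) * 100 = 38.98%


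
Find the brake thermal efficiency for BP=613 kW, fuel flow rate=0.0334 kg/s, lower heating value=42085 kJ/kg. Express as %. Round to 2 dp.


eta_BTE = (BP / (mf * LHV)) * 100
Denominator = 0.0334 * 42085 = 1405.6390 kW
eta_BTE = (613 / 1405.6390) * 100 = 43.61%


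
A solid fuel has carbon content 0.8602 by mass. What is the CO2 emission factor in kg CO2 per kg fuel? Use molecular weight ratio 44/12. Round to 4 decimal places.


EF = C_frac * (M_CO2 / M_C)
EF = 0.8602 * (44/12)
EF = 0.8602 * 3.666667 = 3.1541 kg_CO2/kg_fuel


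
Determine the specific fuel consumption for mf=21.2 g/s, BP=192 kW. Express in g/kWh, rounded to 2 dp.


SFC = (mf / BP) * 3600
Rate = 21.2 / 192 = 0.110417 g/(s*kW)
SFC = 0.110417 * 3600 = 397.50 g/kWh


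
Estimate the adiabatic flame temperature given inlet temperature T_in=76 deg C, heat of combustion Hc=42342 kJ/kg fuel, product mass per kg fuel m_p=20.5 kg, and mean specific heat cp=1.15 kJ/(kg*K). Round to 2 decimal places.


T_ad = T_in + Hc / (m_p * cp)
Denominator = 20.5 * 1.15 = 23.5750
Temperature rise = 42342 / 23.5750 = 1796.06 K
T_ad = 76 + 1796.06 = 1872.06 deg C


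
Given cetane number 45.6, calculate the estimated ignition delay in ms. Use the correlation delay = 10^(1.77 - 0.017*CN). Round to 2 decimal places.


delay = 10^(1.77 - 0.017*CN)
Exponent = 1.77 - 0.017*45.6 = 0.9948
delay = 10^0.9948 = 9.88 ms


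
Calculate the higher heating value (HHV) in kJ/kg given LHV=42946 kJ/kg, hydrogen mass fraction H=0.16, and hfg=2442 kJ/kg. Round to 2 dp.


HHV = LHV + hfg * 9 * H
Water addition = 2442 * 9 * 0.16 = 3516.480 kJ/kg
HHV = 42946 + 3516.480 = 46462.48 kJ/kg


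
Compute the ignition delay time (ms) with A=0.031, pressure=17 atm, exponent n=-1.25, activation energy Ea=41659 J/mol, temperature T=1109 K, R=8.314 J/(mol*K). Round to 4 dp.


tau = A * P^n * exp(Ea/(R*T))
P^n = 17^(-1.25) = 0.02896936
Ea/(R*T) = 41659/(8.314*1109) = 4.518219
exp(Ea/(R*T)) = 91.672181
tau = 0.031 * 0.02896936 * 91.672181 = 0.0823 ms


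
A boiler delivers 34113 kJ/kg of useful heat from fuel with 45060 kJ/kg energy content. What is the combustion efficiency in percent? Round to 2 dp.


Efficiency = (Q_useful / Q_fuel) * 100
Efficiency = (34113 / 45060) * 100
Efficiency = 0.7571 * 100 = 75.71%


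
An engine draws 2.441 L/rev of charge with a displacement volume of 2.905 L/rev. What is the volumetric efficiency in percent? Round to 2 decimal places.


eta_v = (V_actual / V_disp) * 100
Ratio = 2.441 / 2.905 = 0.8403
eta_v = 0.8403 * 100 = 84.03%


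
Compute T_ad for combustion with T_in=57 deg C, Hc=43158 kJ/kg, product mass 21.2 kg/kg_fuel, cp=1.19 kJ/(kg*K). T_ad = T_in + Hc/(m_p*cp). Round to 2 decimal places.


T_ad = T_in + Hc / (m_p * cp)
Denominator = 21.2 * 1.19 = 25.2280
Temperature rise = 43158 / 25.2280 = 1710.72 K
T_ad = 57 + 1710.72 = 1767.72 deg C


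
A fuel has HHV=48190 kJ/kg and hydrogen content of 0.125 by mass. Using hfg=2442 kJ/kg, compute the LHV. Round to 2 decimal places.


LHV = HHV - hfg * 9 * H
Water correction = 2442 * 9 * 0.125 = 2747.250 kJ/kg
LHV = 48190 - 2747.250 = 45442.75 kJ/kg


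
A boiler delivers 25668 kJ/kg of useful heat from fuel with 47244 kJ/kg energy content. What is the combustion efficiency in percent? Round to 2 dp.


Efficiency = (Q_useful / Q_fuel) * 100
Efficiency = (25668 / 47244) * 100
Efficiency = 0.5433 * 100 = 54.33%


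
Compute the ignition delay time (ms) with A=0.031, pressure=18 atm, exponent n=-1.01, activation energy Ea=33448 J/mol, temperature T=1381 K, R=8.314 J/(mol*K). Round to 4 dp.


tau = A * P^n * exp(Ea/(R*T))
P^n = 18^(-1.01) = 0.05397278
Ea/(R*T) = 33448/(8.314*1381) = 2.913174
exp(Ea/(R*T)) = 18.415159
tau = 0.031 * 0.05397278 * 18.415159 = 0.0308 ms


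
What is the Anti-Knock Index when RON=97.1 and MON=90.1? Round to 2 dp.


AKI = (RON + MON) / 2
AKI = (97.1 + 90.1) / 2
AKI = 187.2 / 2 = 93.60


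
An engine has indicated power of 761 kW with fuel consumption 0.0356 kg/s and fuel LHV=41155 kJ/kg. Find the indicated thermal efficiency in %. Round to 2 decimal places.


eta_ith = (IP / (mf * LHV)) * 100
Denominator = 0.0356 * 41155 = 1465.1180 kW
eta_ith = (761 / 1465.1180) * 100 = 51.94%


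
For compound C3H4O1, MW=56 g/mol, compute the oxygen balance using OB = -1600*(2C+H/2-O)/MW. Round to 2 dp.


OB = -1600 * (2C + H/2 - O) / MW
Inner = 2*3 + 4/2 - 1 = 7.00
OB = -1600 * 7.00 / 56 = -200.00%


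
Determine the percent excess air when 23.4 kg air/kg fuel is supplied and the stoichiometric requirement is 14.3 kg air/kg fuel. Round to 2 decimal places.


Excess air = actual - stoichiometric = 23.4 - 14.3 = 9.10 kg/kg fuel
Excess air % = (excess / stoich) * 100 = (9.10 / 14.3) * 100 = 63.64%


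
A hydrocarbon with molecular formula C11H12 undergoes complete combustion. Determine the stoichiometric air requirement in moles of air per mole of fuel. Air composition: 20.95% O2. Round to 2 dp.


Balanced combustion: C11H12 + 14 O2 -> 11 CO2 + 6 H2O
O2 needed = C + H/4 = 11 + 12/4 = 14.00 moles
Air moles = O2 / 0.2095 = 14.00 / 0.2095 = 66.83 moles air


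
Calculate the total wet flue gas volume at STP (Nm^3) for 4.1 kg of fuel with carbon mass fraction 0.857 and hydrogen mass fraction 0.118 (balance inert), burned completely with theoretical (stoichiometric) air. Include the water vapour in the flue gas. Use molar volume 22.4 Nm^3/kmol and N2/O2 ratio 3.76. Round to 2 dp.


Per kg fuel: CO2 = (C/12 kmol)*22.4 = (0.857/12)*22.4 = 1.59973 Nm^3
Per kg fuel: H2O = (H/2 kmol)*22.4 = (0.118/2)*22.4 = 1.32160 Nm^3
O2 needed per kg fuel = C/12 + H/4 = 0.857/12 + 0.118/4 = 0.10091667 kmol
Per kg fuel: N2 = O2*3.76*22.4 = 0.10091667*3.76*22.4 = 8.49961 Nm^3
Total per kg = 1.59973 + 1.32160 + 8.49961 = 11.42094 Nm^3
Total = 11.42094 * 4.1 = 46.83 Nm^3


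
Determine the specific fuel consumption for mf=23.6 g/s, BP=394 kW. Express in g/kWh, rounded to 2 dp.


SFC = (mf / BP) * 3600
Rate = 23.6 / 394 = 0.059898 g/(s*kW)
SFC = 0.059898 * 3600 = 215.63 g/kWh


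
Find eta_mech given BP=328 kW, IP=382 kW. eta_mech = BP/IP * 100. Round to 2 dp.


eta_mech = (BP / IP) * 100
Ratio = 328 / 382 = 0.8586
eta_mech = 0.8586 * 100 = 85.86%


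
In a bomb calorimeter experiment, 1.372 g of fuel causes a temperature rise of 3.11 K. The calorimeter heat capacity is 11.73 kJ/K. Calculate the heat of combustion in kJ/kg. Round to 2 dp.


Hc = C_cal * delta_T / m_fuel
Q_released = 11.73 * 3.11 = 36.4803 kJ
m_fuel = 1.372 g = 1.372/1000 kg = 0.001372 kg
Hc = 36.4803 / 0.001372 = 26589.14 kJ/kg


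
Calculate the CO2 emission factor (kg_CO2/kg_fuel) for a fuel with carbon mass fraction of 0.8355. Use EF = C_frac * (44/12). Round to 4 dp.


EF = C_frac * (M_CO2 / M_C)
EF = 0.8355 * (44/12)
EF = 0.8355 * 3.666667 = 3.0635 kg_CO2/kg_fuel


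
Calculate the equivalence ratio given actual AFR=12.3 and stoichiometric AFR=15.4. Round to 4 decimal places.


phi = AFR_stoich / AFR_actual
phi = 15.4 / 12.3 = 1.2520


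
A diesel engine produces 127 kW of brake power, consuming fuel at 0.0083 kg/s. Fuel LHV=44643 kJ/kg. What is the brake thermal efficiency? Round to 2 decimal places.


eta_BTE = (BP / (mf * LHV)) * 100
Denominator = 0.0083 * 44643 = 370.5369 kW
eta_BTE = (127 / 370.5369) * 100 = 34.27%


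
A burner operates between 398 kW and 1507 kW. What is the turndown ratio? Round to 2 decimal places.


TDR = Q_max / Q_min
TDR = 1507 / 398 = 3.79


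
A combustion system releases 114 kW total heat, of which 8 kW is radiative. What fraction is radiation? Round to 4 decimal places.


f_rad = Q_rad / Q_total
f_rad = 8 / 114 = 0.0702


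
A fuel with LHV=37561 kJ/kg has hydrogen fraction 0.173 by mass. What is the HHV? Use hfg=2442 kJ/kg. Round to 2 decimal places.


HHV = LHV + hfg * 9 * H
Water addition = 2442 * 9 * 0.173 = 3802.194 kJ/kg
HHV = 37561 + 3802.194 = 41363.19 kJ/kg


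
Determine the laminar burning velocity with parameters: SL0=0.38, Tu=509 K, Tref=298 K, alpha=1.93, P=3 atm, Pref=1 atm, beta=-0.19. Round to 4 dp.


SL = SL0 * (Tu/Tref)^alpha * (P/Pref)^beta
T ratio = 509/298 = 1.70805369
(T ratio)^alpha = 1.70805369^1.93 = 2.810140
(P/Pref)^beta = 3^(-0.19) = 0.811609
SL = 0.38 * 2.810140 * 0.811609 = 0.8667 m/s


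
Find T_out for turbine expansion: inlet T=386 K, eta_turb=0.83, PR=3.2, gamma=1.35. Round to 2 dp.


T_out = T_in * (1 - eta * (1 - PR^(-(gamma-1)/gamma)))
Exponent = -(1.35-1)/1.35 = -0.25925926
PR^exp = 3.2^(-0.25925926) = 0.73966521
Factor = 1 - 0.83*(1 - 0.73966521) = 0.78392212
T_out = 386 * 0.78392212 = 302.59 K


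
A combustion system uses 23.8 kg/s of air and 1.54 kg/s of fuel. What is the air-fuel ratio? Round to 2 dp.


AFR = m_air / m_fuel
AFR = 23.8 / 1.54 = 15.45


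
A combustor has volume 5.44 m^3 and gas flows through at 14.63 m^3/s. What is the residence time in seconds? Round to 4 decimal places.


tau = V / Q_flow
tau = 5.44 / 14.63 = 0.3718 s


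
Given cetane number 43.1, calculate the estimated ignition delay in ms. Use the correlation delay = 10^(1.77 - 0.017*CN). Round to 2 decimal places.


delay = 10^(1.77 - 0.017*CN)
Exponent = 1.77 - 0.017*43.1 = 1.0373
delay = 10^1.0373 = 10.90 ms


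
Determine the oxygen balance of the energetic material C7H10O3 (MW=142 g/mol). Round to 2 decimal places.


OB = -1600 * (2C + H/2 - O) / MW
Inner = 2*7 + 10/2 - 3 = 16.00
OB = -1600 * 16.00 / 142 = -180.28%


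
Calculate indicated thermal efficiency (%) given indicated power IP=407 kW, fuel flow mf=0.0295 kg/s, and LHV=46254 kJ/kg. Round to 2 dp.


eta_ith = (IP / (mf * LHV)) * 100
Denominator = 0.0295 * 46254 = 1364.4930 kW
eta_ith = (407 / 1364.4930) * 100 = 29.83%


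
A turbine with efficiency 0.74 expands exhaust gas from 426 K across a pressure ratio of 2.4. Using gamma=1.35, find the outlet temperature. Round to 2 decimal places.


T_out = T_in * (1 - eta * (1 - PR^(-(gamma-1)/gamma)))
Exponent = -(1.35-1)/1.35 = -0.25925926
PR^exp = 2.4^(-0.25925926) = 0.79694200
Factor = 1 - 0.74*(1 - 0.79694200) = 0.84973708
T_out = 426 * 0.84973708 = 361.99 K


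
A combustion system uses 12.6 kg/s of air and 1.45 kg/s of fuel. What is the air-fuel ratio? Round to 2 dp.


AFR = m_air / m_fuel
AFR = 12.6 / 1.45 = 8.69


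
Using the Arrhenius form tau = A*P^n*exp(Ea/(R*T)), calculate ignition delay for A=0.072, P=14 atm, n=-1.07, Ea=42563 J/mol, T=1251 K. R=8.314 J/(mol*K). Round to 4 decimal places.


tau = A * P^n * exp(Ea/(R*T))
P^n = 14^(-1.07) = 0.05938038
Ea/(R*T) = 42563/(8.314*1251) = 4.092276
exp(Ea/(R*T)) = 59.876006
tau = 0.072 * 0.05938038 * 59.876006 = 0.2560 ms


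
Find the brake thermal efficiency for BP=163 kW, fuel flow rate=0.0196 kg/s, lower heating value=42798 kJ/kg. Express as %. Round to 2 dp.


eta_BTE = (BP / (mf * LHV)) * 100
Denominator = 0.0196 * 42798 = 838.8408 kW
eta_BTE = (163 / 838.8408) * 100 = 19.43%


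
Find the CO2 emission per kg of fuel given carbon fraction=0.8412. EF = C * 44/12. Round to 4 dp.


EF = C_frac * (M_CO2 / M_C)
EF = 0.8412 * (44/12)
EF = 0.8412 * 3.666667 = 3.0844 kg_CO2/kg_fuel


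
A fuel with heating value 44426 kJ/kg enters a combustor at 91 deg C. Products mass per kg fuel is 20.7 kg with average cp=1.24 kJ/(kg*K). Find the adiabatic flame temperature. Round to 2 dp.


T_ad = T_in + Hc / (m_p * cp)
Denominator = 20.7 * 1.24 = 25.6680
Temperature rise = 44426 / 25.6680 = 1730.79 K
T_ad = 91 + 1730.79 = 1821.79 deg C


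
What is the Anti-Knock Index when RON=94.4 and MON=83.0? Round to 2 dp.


AKI = (RON + MON) / 2
AKI = (94.4 + 83.0) / 2
AKI = 177.4 / 2 = 88.70


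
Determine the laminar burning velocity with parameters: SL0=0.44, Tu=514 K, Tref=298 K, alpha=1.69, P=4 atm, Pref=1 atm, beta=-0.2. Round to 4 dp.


SL = SL0 * (Tu/Tref)^alpha * (P/Pref)^beta
T ratio = 514/298 = 1.72483221
(T ratio)^alpha = 1.72483221^1.69 = 2.512478
(P/Pref)^beta = 4^(-0.2) = 0.757858
SL = 0.44 * 2.512478 * 0.757858 = 0.8378 m/s


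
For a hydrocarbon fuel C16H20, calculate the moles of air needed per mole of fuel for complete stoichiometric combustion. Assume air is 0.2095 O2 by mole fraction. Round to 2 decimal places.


Balanced combustion: C16H20 + 21 O2 -> 16 CO2 + 10 H2O
O2 needed = C + H/4 = 16 + 20/4 = 21.00 moles
Air moles = O2 / 0.2095 = 21.00 / 0.2095 = 100.24 moles air


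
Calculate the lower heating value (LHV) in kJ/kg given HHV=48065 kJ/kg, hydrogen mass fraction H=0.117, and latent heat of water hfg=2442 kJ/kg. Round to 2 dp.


LHV = HHV - hfg * 9 * H
Water correction = 2442 * 9 * 0.117 = 2571.426 kJ/kg
LHV = 48065 - 2571.426 = 45493.57 kJ/kg


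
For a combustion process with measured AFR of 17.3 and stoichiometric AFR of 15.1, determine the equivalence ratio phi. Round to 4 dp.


phi = AFR_stoich / AFR_actual
phi = 15.1 / 17.3 = 0.8728


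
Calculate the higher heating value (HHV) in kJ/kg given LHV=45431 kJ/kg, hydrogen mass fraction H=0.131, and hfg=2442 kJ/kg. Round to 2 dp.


HHV = LHV + hfg * 9 * H
Water addition = 2442 * 9 * 0.131 = 2879.118 kJ/kg
HHV = 45431 + 2879.118 = 48310.12 kJ/kg


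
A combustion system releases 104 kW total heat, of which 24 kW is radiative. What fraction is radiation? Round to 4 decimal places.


f_rad = Q_rad / Q_total
f_rad = 24 / 104 = 0.2308


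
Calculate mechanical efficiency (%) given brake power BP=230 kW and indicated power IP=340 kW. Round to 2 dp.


eta_mech = (BP / IP) * 100
Ratio = 230 / 340 = 0.6765
eta_mech = 0.6765 * 100 = 67.65%


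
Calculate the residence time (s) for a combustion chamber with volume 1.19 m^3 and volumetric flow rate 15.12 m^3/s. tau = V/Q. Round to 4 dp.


tau = V / Q_flow
tau = 1.19 / 15.12 = 0.0787 s


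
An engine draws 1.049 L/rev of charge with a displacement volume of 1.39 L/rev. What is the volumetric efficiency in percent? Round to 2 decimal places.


eta_v = (V_actual / V_disp) * 100
Ratio = 1.049 / 1.39 = 0.7547
eta_v = 0.7547 * 100 = 75.47%


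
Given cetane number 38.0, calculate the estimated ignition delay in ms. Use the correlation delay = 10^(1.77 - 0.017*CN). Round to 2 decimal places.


delay = 10^(1.77 - 0.017*CN)
Exponent = 1.77 - 0.017*38.0 = 1.1240
delay = 10^1.1240 = 13.30 ms


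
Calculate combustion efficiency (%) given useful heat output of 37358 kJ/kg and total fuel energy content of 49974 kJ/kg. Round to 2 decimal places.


Efficiency = (Q_useful / Q_fuel) * 100
Efficiency = (37358 / 49974) * 100
Efficiency = 0.7475 * 100 = 74.75%


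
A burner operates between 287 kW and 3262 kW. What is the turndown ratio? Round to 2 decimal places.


TDR = Q_max / Q_min
TDR = 3262 / 287 = 11.37


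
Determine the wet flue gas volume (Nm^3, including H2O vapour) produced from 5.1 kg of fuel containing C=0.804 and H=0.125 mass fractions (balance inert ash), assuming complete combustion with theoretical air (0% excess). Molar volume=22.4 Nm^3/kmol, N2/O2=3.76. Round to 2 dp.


Per kg fuel: CO2 = (C/12 kmol)*22.4 = (0.804/12)*22.4 = 1.50080 Nm^3
Per kg fuel: H2O = (H/2 kmol)*22.4 = (0.125/2)*22.4 = 1.40000 Nm^3
O2 needed per kg fuel = C/12 + H/4 = 0.804/12 + 0.125/4 = 0.09825000 kmol
Per kg fuel: N2 = O2*3.76*22.4 = 0.09825000*3.76*22.4 = 8.27501 Nm^3
Total per kg = 1.50080 + 1.40000 + 8.27501 = 11.17581 Nm^3
Total = 11.17581 * 5.1 = 57.00 Nm^3


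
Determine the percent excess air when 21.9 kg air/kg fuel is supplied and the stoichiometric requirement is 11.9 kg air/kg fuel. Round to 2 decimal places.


Excess air = actual - stoichiometric = 21.9 - 11.9 = 10.00 kg/kg fuel
Excess air % = (excess / stoich) * 100 = (10.00 / 11.9) * 100 = 84.03%


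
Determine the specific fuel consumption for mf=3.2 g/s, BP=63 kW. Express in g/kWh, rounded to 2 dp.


SFC = (mf / BP) * 3600
Rate = 3.2 / 63 = 0.050794 g/(s*kW)
SFC = 0.050794 * 3600 = 182.86 g/kWh


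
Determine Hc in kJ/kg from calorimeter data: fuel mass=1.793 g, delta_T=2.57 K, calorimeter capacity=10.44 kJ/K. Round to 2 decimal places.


Hc = C_cal * delta_T / m_fuel
Q_released = 10.44 * 2.57 = 26.8308 kJ
m_fuel = 1.793 g = 1.793/1000 kg = 0.001793 kg
Hc = 26.8308 / 0.001793 = 14964.19 kJ/kg


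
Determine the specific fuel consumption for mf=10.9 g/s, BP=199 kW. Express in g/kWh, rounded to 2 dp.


SFC = (mf / BP) * 3600
Rate = 10.9 / 199 = 0.054774 g/(s*kW)
SFC = 0.054774 * 3600 = 197.19 g/kWh


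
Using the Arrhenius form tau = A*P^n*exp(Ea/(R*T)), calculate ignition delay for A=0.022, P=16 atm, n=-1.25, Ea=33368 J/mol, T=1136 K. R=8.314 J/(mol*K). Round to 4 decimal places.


tau = A * P^n * exp(Ea/(R*T))
P^n = 16^(-1.25) = 0.03125000
Ea/(R*T) = 33368/(8.314*1136) = 3.532985
exp(Ea/(R*T)) = 34.225989
tau = 0.022 * 0.03125000 * 34.225989 = 0.0235 ms


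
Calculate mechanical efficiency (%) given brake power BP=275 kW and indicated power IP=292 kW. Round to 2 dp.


eta_mech = (BP / IP) * 100
Ratio = 275 / 292 = 0.9418
eta_mech = 0.9418 * 100 = 94.18%


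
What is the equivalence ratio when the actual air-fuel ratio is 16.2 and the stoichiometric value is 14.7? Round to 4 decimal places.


phi = AFR_stoich / AFR_actual
phi = 14.7 / 16.2 = 0.9074


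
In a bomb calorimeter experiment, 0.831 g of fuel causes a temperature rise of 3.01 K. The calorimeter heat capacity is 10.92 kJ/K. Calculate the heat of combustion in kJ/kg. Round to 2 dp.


Hc = C_cal * delta_T / m_fuel
Q_released = 10.92 * 3.01 = 32.8692 kJ
m_fuel = 0.831 g = 0.831/1000 kg = 0.000831 kg
Hc = 32.8692 / 0.000831 = 39553.79 kJ/kg


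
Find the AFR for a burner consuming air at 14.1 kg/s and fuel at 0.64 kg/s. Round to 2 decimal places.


AFR = m_air / m_fuel
AFR = 14.1 / 0.64 = 22.03


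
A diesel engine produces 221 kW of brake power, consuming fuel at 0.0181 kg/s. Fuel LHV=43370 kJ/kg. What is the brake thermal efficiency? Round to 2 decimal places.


eta_BTE = (BP / (mf * LHV)) * 100
Denominator = 0.0181 * 43370 = 784.9970 kW
eta_BTE = (221 / 784.9970) * 100 = 28.15%


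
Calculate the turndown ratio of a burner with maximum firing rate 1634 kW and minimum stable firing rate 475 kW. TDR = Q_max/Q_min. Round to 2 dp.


TDR = Q_max / Q_min
TDR = 1634 / 475 = 3.44


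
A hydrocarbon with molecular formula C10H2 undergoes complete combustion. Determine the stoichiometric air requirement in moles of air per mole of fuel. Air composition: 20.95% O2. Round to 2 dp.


Balanced combustion: C10H2 + 10.5 O2 -> 10 CO2 + 1 H2O
O2 needed = C + H/4 = 10 + 2/4 = 10.50 moles
Air moles = O2 / 0.2095 = 10.50 / 0.2095 = 50.12 moles air


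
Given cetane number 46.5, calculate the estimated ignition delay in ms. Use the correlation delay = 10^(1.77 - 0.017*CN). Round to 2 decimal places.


delay = 10^(1.77 - 0.017*CN)
Exponent = 1.77 - 0.017*46.5 = 0.9795
delay = 10^0.9795 = 9.54 ms


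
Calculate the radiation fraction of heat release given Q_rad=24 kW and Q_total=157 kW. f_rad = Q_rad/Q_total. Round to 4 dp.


f_rad = Q_rad / Q_total
f_rad = 24 / 157 = 0.1529


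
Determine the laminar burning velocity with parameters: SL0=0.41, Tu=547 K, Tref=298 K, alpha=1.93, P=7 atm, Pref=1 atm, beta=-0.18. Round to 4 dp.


SL = SL0 * (Tu/Tref)^alpha * (P/Pref)^beta
T ratio = 547/298 = 1.83557047
(T ratio)^alpha = 1.83557047^1.93 = 3.229075
(P/Pref)^beta = 7^(-0.18) = 0.704502
SL = 0.41 * 3.229075 * 0.704502 = 0.9327 m/s


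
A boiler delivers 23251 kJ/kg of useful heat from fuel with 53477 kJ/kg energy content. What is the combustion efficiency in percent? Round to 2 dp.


Efficiency = (Q_useful / Q_fuel) * 100
Efficiency = (23251 / 53477) * 100
Efficiency = 0.4348 * 100 = 43.48%


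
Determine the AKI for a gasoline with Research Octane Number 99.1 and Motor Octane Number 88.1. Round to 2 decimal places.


AKI = (RON + MON) / 2
AKI = (99.1 + 88.1) / 2
AKI = 187.2 / 2 = 93.60


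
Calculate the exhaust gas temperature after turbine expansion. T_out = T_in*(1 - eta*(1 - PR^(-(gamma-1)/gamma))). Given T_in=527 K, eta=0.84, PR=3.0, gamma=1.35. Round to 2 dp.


T_out = T_in * (1 - eta * (1 - PR^(-(gamma-1)/gamma)))
Exponent = -(1.35-1)/1.35 = -0.25925926
PR^exp = 3.0^(-0.25925926) = 0.75214556
Factor = 1 - 0.84*(1 - 0.75214556) = 0.79180227
T_out = 527 * 0.79180227 = 417.28 K


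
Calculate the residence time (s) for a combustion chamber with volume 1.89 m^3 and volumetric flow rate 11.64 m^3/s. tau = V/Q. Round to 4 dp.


tau = V / Q_flow
tau = 1.89 / 11.64 = 0.1624 s


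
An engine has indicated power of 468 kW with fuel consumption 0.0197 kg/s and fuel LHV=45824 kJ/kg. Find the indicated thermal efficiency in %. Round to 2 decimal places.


eta_ith = (IP / (mf * LHV)) * 100
Denominator = 0.0197 * 45824 = 902.7328 kW
eta_ith = (468 / 902.7328) * 100 = 51.84%


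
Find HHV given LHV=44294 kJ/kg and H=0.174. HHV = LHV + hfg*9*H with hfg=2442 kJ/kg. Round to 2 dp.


HHV = LHV + hfg * 9 * H
Water addition = 2442 * 9 * 0.174 = 3824.172 kJ/kg
HHV = 44294 + 3824.172 = 48118.17 kJ/kg


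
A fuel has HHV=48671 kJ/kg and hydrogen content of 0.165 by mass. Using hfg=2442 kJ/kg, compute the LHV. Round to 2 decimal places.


LHV = HHV - hfg * 9 * H
Water correction = 2442 * 9 * 0.165 = 3626.370 kJ/kg
LHV = 48671 - 3626.370 = 45044.63 kJ/kg


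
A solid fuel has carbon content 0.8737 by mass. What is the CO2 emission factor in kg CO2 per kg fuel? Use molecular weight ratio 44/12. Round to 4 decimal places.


EF = C_frac * (M_CO2 / M_C)
EF = 0.8737 * (44/12)
EF = 0.8737 * 3.666667 = 3.2036 kg_CO2/kg_fuel


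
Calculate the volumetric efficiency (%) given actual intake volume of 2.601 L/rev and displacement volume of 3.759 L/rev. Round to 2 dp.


eta_v = (V_actual / V_disp) * 100
Ratio = 2.601 / 3.759 = 0.6919
eta_v = 0.6919 * 100 = 69.19%


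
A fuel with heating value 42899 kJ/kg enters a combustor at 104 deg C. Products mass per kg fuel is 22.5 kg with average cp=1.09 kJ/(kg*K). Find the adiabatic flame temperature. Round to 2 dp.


T_ad = T_in + Hc / (m_p * cp)
Denominator = 22.5 * 1.09 = 24.5250
Temperature rise = 42899 / 24.5250 = 1749.19 K
T_ad = 104 + 1749.19 = 1853.19 deg C


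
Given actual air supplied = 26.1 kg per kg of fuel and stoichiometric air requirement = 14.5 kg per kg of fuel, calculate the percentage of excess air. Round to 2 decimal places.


Excess air = actual - stoichiometric = 26.1 - 14.5 = 11.60 kg/kg fuel
Excess air % = (excess / stoich) * 100 = (11.60 / 14.5) * 100 = 80.00%


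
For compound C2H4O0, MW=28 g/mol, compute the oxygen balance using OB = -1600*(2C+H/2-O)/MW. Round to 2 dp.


OB = -1600 * (2C + H/2 - O) / MW
Inner = 2*2 + 4/2 - 0 = 6.00
OB = -1600 * 6.00 / 28 = -342.86%


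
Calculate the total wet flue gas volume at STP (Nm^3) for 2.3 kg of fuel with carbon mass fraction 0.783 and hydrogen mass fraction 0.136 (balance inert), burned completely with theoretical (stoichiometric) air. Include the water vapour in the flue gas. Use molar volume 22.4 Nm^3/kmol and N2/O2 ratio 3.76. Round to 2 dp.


Per kg fuel: CO2 = (C/12 kmol)*22.4 = (0.783/12)*22.4 = 1.46160 Nm^3
Per kg fuel: H2O = (H/2 kmol)*22.4 = (0.136/2)*22.4 = 1.52320 Nm^3
O2 needed per kg fuel = C/12 + H/4 = 0.783/12 + 0.136/4 = 0.09925000 kmol
Per kg fuel: N2 = O2*3.76*22.4 = 0.09925000*3.76*22.4 = 8.35923 Nm^3
Total per kg = 1.46160 + 1.52320 + 8.35923 = 11.34403 Nm^3
Total = 11.34403 * 2.3 = 26.09 Nm^3


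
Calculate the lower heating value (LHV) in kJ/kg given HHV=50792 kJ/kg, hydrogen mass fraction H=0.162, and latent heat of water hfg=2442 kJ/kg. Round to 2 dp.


LHV = HHV - hfg * 9 * H
Water correction = 2442 * 9 * 0.162 = 3560.436 kJ/kg
LHV = 50792 - 3560.436 = 47231.56 kJ/kg


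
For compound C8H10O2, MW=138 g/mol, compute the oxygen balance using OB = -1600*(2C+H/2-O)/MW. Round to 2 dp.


OB = -1600 * (2C + H/2 - O) / MW
Inner = 2*8 + 10/2 - 2 = 19.00
OB = -1600 * 19.00 / 138 = -220.29%


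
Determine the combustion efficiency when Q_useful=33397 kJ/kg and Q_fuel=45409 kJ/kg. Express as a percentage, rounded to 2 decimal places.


Efficiency = (Q_useful / Q_fuel) * 100
Efficiency = (33397 / 45409) * 100
Efficiency = 0.7355 * 100 = 73.55%


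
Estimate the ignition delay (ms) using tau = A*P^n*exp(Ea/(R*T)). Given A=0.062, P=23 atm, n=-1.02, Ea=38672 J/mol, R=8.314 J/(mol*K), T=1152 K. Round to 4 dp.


tau = A * P^n * exp(Ea/(R*T))
P^n = 23^(-1.02) = 0.04083547
Ea/(R*T) = 38672/(8.314*1152) = 4.037701
exp(Ea/(R*T)) = 56.695838
tau = 0.062 * 0.04083547 * 56.695838 = 0.1435 ms


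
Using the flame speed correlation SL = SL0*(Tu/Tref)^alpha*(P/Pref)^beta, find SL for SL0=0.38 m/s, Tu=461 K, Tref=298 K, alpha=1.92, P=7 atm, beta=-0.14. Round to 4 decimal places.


SL = SL0 * (Tu/Tref)^alpha * (P/Pref)^beta
T ratio = 461/298 = 1.54697987
(T ratio)^alpha = 1.54697987^1.92 = 2.311056
(P/Pref)^beta = 7^(-0.14) = 0.761529
SL = 0.38 * 2.311056 * 0.761529 = 0.6688 m/s


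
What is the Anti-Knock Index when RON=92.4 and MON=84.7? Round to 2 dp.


AKI = (RON + MON) / 2
AKI = (92.4 + 84.7) / 2
AKI = 177.1 / 2 = 88.55


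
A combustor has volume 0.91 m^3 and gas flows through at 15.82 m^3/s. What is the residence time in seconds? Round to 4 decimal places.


tau = V / Q_flow
tau = 0.91 / 15.82 = 0.0575 s


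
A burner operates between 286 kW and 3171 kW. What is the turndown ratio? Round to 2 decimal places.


TDR = Q_max / Q_min
TDR = 3171 / 286 = 11.09


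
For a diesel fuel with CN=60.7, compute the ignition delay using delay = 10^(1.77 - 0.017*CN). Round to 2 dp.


delay = 10^(1.77 - 0.017*CN)
Exponent = 1.77 - 0.017*60.7 = 0.7381
delay = 10^0.7381 = 5.47 ms


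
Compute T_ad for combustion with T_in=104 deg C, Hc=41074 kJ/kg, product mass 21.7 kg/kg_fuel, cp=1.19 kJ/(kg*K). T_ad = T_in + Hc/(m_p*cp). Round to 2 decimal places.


T_ad = T_in + Hc / (m_p * cp)
Denominator = 21.7 * 1.19 = 25.8230
Temperature rise = 41074 / 25.8230 = 1590.60 K
T_ad = 104 + 1590.60 = 1694.60 deg C


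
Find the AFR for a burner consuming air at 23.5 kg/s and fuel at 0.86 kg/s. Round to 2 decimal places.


AFR = m_air / m_fuel
AFR = 23.5 / 0.86 = 27.33


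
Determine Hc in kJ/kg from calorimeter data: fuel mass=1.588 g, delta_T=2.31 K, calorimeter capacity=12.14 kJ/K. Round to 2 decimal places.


Hc = C_cal * delta_T / m_fuel
Q_released = 12.14 * 2.31 = 28.0434 kJ
m_fuel = 1.588 g = 1.588/1000 kg = 0.001588 kg
Hc = 28.0434 / 0.001588 = 17659.57 kJ/kg


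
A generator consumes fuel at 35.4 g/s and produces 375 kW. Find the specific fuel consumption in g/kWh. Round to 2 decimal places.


SFC = (mf / BP) * 3600
Rate = 35.4 / 375 = 0.094400 g/(s*kW)
SFC = 0.094400 * 3600 = 339.84 g/kWh


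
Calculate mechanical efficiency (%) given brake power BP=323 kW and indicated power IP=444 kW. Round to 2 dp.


eta_mech = (BP / IP) * 100
Ratio = 323 / 444 = 0.7275
eta_mech = 0.7275 * 100 = 72.75%


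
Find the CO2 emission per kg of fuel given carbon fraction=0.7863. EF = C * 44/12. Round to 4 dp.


EF = C_frac * (M_CO2 / M_C)
EF = 0.7863 * (44/12)
EF = 0.7863 * 3.666667 = 2.8831 kg_CO2/kg_fuel


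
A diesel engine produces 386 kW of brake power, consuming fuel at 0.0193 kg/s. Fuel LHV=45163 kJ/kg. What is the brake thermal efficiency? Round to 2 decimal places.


eta_BTE = (BP / (mf * LHV)) * 100
Denominator = 0.0193 * 45163 = 871.6459 kW
eta_BTE = (386 / 871.6459) * 100 = 44.28%


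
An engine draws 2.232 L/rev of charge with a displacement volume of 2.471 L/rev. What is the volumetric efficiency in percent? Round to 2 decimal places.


eta_v = (V_actual / V_disp) * 100
Ratio = 2.232 / 2.471 = 0.9033
eta_v = 0.9033 * 100 = 90.33%


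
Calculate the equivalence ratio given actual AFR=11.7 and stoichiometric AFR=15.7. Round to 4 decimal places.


phi = AFR_stoich / AFR_actual
phi = 15.7 / 11.7 = 1.3419


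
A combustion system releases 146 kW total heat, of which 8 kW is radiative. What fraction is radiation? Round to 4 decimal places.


f_rad = Q_rad / Q_total
f_rad = 8 / 146 = 0.0548


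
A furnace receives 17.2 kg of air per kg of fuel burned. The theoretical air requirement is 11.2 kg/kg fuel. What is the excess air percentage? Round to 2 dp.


Excess air = actual - stoichiometric = 17.2 - 11.2 = 6.00 kg/kg fuel
Excess air % = (excess / stoich) * 100 = (6.00 / 11.2) * 100 = 53.57%


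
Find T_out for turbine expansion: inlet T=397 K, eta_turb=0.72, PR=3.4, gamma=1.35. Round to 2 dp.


T_out = T_in * (1 - eta * (1 - PR^(-(gamma-1)/gamma)))
Exponent = -(1.35-1)/1.35 = -0.25925926
PR^exp = 3.4^(-0.25925926) = 0.72813041
Factor = 1 - 0.72*(1 - 0.72813041) = 0.80425390
T_out = 397 * 0.80425390 = 319.29 K


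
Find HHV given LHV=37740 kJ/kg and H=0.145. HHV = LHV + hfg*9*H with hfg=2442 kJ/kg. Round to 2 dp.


HHV = LHV + hfg * 9 * H
Water addition = 2442 * 9 * 0.145 = 3186.810 kJ/kg
HHV = 37740 + 3186.810 = 40926.81 kJ/kg


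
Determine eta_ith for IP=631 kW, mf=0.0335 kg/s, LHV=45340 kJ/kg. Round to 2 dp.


eta_ith = (IP / (mf * LHV)) * 100
Denominator = 0.0335 * 45340 = 1518.8900 kW
eta_ith = (631 / 1518.8900) * 100 = 41.54%


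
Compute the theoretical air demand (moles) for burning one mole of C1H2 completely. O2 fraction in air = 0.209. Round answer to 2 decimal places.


Balanced combustion: C1H2 + 1.5 O2 -> 1 CO2 + 1 H2O
O2 needed = C + H/4 = 1 + 2/4 = 1.50 moles
Air moles = O2 / 0.209 = 1.50 / 0.209 = 7.18 moles air


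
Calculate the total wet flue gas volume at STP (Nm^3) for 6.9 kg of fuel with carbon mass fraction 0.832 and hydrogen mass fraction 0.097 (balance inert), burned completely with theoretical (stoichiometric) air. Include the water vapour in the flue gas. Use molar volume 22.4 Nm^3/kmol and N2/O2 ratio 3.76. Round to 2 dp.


Per kg fuel: CO2 = (C/12 kmol)*22.4 = (0.832/12)*22.4 = 1.55307 Nm^3
Per kg fuel: H2O = (H/2 kmol)*22.4 = (0.097/2)*22.4 = 1.08640 Nm^3
O2 needed per kg fuel = C/12 + H/4 = 0.832/12 + 0.097/4 = 0.09358333 kmol
Per kg fuel: N2 = O2*3.76*22.4 = 0.09358333*3.76*22.4 = 7.88196 Nm^3
Total per kg = 1.55307 + 1.08640 + 7.88196 = 10.52143 Nm^3
Total = 10.52143 * 6.9 = 72.60 Nm^3


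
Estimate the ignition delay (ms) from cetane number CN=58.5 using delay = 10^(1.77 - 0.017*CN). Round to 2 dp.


delay = 10^(1.77 - 0.017*CN)
Exponent = 1.77 - 0.017*58.5 = 0.7755
delay = 10^0.7755 = 5.96 ms


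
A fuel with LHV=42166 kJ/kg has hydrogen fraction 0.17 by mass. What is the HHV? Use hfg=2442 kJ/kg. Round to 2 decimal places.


HHV = LHV + hfg * 9 * H
Water addition = 2442 * 9 * 0.17 = 3736.260 kJ/kg
HHV = 42166 + 3736.260 = 45902.26 kJ/kg


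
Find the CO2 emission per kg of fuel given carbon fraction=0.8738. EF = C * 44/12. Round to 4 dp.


EF = C_frac * (M_CO2 / M_C)
EF = 0.8738 * (44/12)
EF = 0.8738 * 3.666667 = 3.2039 kg_CO2/kg_fuel


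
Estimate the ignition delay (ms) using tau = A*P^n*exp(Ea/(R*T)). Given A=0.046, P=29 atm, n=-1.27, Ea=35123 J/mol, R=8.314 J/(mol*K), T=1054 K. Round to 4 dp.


tau = A * P^n * exp(Ea/(R*T))
P^n = 29^(-1.27) = 0.01389167
Ea/(R*T) = 35123/(8.314*1054) = 4.008122
exp(Ea/(R*T)) = 55.043422
tau = 0.046 * 0.01389167 * 55.043422 = 0.0352 ms


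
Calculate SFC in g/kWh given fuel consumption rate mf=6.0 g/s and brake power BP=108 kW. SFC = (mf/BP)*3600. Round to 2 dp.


SFC = (mf / BP) * 3600
Rate = 6.0 / 108 = 0.055556 g/(s*kW)
SFC = 0.055556 * 3600 = 200.00 g/kWh


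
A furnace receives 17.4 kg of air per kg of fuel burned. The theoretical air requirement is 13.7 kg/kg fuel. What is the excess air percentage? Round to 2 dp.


Excess air = actual - stoichiometric = 17.4 - 13.7 = 3.70 kg/kg fuel
Excess air % = (excess / stoich) * 100 = (3.70 / 13.7) * 100 = 27.01%


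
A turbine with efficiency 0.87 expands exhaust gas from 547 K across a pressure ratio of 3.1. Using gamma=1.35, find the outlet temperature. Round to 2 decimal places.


T_out = T_in * (1 - eta * (1 - PR^(-(gamma-1)/gamma)))
Exponent = -(1.35-1)/1.35 = -0.25925926
PR^exp = 3.1^(-0.25925926) = 0.74577862
Factor = 1 - 0.87*(1 - 0.74577862) = 0.77882740
T_out = 547 * 0.77882740 = 426.02 K


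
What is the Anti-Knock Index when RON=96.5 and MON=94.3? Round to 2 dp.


AKI = (RON + MON) / 2
AKI = (96.5 + 94.3) / 2
AKI = 190.8 / 2 = 95.40


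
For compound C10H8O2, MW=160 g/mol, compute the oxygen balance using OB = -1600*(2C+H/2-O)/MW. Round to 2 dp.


OB = -1600 * (2C + H/2 - O) / MW
Inner = 2*10 + 8/2 - 2 = 22.00
OB = -1600 * 22.00 / 160 = -220.00%


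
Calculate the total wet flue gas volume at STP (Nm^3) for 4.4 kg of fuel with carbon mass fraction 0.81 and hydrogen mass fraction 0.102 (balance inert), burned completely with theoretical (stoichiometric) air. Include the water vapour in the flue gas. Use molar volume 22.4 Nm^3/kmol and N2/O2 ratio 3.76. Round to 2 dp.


Per kg fuel: CO2 = (C/12 kmol)*22.4 = (0.81/12)*22.4 = 1.51200 Nm^3
Per kg fuel: H2O = (H/2 kmol)*22.4 = (0.102/2)*22.4 = 1.14240 Nm^3
O2 needed per kg fuel = C/12 + H/4 = 0.81/12 + 0.102/4 = 0.09300000 kmol
Per kg fuel: N2 = O2*3.76*22.4 = 0.09300000*3.76*22.4 = 7.83283 Nm^3
Total per kg = 1.51200 + 1.14240 + 7.83283 = 10.48723 Nm^3
Total = 10.48723 * 4.4 = 46.14 Nm^3


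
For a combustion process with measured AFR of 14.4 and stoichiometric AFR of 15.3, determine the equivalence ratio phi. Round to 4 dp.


phi = AFR_stoich / AFR_actual
phi = 15.3 / 14.4 = 1.0625


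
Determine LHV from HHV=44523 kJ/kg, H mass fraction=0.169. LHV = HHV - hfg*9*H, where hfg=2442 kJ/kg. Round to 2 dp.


LHV = HHV - hfg * 9 * H
Water correction = 2442 * 9 * 0.169 = 3714.282 kJ/kg
LHV = 44523 - 3714.282 = 40808.72 kJ/kg


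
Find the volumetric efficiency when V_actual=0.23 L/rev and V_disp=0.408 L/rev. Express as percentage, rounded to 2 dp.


eta_v = (V_actual / V_disp) * 100
Ratio = 0.23 / 0.408 = 0.5637
eta_v = 0.5637 * 100 = 56.37%


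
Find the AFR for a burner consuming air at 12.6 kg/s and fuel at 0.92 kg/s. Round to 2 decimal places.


AFR = m_air / m_fuel
AFR = 12.6 / 0.92 = 13.70


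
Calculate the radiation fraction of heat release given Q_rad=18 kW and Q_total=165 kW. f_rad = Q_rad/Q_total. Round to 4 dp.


f_rad = Q_rad / Q_total
f_rad = 18 / 165 = 0.1091


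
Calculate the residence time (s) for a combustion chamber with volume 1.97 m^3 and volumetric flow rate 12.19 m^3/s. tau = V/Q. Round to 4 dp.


tau = V / Q_flow
tau = 1.97 / 12.19 = 0.1616 s


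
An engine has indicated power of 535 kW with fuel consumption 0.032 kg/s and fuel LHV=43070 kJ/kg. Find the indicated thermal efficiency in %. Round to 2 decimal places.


eta_ith = (IP / (mf * LHV)) * 100
Denominator = 0.032 * 43070 = 1378.2400 kW
eta_ith = (535 / 1378.2400) * 100 = 38.82%


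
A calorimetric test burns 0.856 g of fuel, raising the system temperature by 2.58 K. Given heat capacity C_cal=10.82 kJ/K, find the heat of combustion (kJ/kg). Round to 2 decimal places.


Hc = C_cal * delta_T / m_fuel
Q_released = 10.82 * 2.58 = 27.9156 kJ
m_fuel = 0.856 g = 0.856/1000 kg = 0.000856 kg
Hc = 27.9156 / 0.000856 = 32611.68 kJ/kg


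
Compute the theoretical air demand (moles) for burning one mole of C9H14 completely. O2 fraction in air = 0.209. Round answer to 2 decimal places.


Balanced combustion: C9H14 + 12.5 O2 -> 9 CO2 + 7 H2O
O2 needed = C + H/4 = 9 + 14/4 = 12.50 moles
Air moles = O2 / 0.209 = 12.50 / 0.209 = 59.81 moles air


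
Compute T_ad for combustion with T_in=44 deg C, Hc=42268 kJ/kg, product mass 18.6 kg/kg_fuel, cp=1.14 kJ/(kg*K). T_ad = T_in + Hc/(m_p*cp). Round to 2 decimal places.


T_ad = T_in + Hc / (m_p * cp)
Denominator = 18.6 * 1.14 = 21.2040
Temperature rise = 42268 / 21.2040 = 1993.40 K
T_ad = 44 + 1993.40 = 2037.40 deg C


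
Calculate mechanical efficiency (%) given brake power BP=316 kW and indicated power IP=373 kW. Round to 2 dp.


eta_mech = (BP / IP) * 100
Ratio = 316 / 373 = 0.8472
eta_mech = 0.8472 * 100 = 84.72%


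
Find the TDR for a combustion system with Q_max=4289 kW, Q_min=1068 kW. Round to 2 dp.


TDR = Q_max / Q_min
TDR = 4289 / 1068 = 4.02


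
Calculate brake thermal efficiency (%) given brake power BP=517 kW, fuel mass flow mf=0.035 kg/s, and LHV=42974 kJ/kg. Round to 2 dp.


eta_BTE = (BP / (mf * LHV)) * 100
Denominator = 0.035 * 42974 = 1504.0900 kW
eta_BTE = (517 / 1504.0900) * 100 = 34.37%


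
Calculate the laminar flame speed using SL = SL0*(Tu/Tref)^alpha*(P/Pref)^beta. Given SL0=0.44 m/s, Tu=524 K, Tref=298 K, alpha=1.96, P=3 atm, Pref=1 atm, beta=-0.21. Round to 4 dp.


SL = SL0 * (Tu/Tref)^alpha * (P/Pref)^beta
T ratio = 524/298 = 1.75838926
(T ratio)^alpha = 1.75838926^1.96 = 3.022912
(P/Pref)^beta = 3^(-0.21) = 0.793971
SL = 0.44 * 3.022912 * 0.793971 = 1.0560 m/s


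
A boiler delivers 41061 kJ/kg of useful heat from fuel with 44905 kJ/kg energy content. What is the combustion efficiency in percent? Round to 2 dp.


Efficiency = (Q_useful / Q_fuel) * 100
Efficiency = (41061 / 44905) * 100
Efficiency = 0.9144 * 100 = 91.44%


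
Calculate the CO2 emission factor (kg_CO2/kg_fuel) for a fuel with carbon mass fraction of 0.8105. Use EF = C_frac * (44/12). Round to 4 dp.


EF = C_frac * (M_CO2 / M_C)
EF = 0.8105 * (44/12)
EF = 0.8105 * 3.666667 = 2.9718 kg_CO2/kg_fuel


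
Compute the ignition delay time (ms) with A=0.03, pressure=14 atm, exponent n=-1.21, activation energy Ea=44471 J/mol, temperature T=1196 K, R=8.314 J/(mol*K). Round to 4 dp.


tau = A * P^n * exp(Ea/(R*T))
P^n = 14^(-1.21) = 0.04103790
Ea/(R*T) = 44471/(8.314*1196) = 4.472349
exp(Ea/(R*T)) = 87.562173
tau = 0.03 * 0.04103790 * 87.562173 = 0.1078 ms


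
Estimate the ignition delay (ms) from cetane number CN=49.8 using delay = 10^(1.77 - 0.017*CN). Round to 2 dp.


delay = 10^(1.77 - 0.017*CN)
Exponent = 1.77 - 0.017*49.8 = 0.9234
delay = 10^0.9234 = 8.38 ms


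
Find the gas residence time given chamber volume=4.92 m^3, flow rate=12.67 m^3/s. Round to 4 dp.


tau = V / Q_flow
tau = 4.92 / 12.67 = 0.3883 s


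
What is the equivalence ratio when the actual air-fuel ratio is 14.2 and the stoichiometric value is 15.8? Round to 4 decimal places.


phi = AFR_stoich / AFR_actual
phi = 15.8 / 14.2 = 1.1127


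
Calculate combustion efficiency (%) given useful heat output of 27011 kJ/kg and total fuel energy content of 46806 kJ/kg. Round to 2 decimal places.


Efficiency = (Q_useful / Q_fuel) * 100
Efficiency = (27011 / 46806) * 100
Efficiency = 0.5771 * 100 = 57.71%


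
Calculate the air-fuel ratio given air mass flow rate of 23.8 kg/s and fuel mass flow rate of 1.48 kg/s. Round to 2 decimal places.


AFR = m_air / m_fuel
AFR = 23.8 / 1.48 = 16.08


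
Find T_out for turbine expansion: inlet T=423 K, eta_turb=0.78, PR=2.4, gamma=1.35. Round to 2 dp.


T_out = T_in * (1 - eta * (1 - PR^(-(gamma-1)/gamma)))
Exponent = -(1.35-1)/1.35 = -0.25925926
PR^exp = 2.4^(-0.25925926) = 0.79694200
Factor = 1 - 0.78*(1 - 0.79694200) = 0.84161476
T_out = 423 * 0.84161476 = 356.00 K


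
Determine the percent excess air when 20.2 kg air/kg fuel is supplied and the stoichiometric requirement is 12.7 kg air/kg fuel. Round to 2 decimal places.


Excess air = actual - stoichiometric = 20.2 - 12.7 = 7.50 kg/kg fuel
Excess air % = (excess / stoich) * 100 = (7.50 / 12.7) * 100 = 59.06%


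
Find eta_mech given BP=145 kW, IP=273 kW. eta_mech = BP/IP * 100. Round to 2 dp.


eta_mech = (BP / IP) * 100
Ratio = 145 / 273 = 0.5311
eta_mech = 0.5311 * 100 = 53.11%
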